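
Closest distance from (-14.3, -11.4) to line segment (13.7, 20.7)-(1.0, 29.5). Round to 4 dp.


Project P onto AB: t = 0.3063 (clamped to [0,1])
Closest point on segment: (9.8101, 23.3953)
Distance: 42.3322

42.3322


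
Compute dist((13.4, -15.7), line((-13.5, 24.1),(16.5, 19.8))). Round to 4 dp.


|cross product| = 1078.33
|line direction| = sqrt(918.49) = 30.3066
Distance = 1078.33/sqrt(918.49) = 35.5807

35.5807


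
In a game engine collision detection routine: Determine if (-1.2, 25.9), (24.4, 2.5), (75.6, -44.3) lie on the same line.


Cross product: (24.4-(-1.2))*((-44.3)-25.9) - (2.5-25.9)*(75.6-(-1.2))
= 0

Yes, collinear


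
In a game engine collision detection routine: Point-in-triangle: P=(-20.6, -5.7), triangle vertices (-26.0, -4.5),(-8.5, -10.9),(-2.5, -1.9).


Cross products: AB x AP = 13.56, BC x BP = 140.1, CA x CP = 42.24
All same sign? yes

Yes, inside


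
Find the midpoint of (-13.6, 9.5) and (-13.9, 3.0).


M = (((-13.6)+(-13.9))/2, (9.5+3)/2)
= (-13.75, 6.25)

(-13.75, 6.25)


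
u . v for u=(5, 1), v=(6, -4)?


u . v = u_x*v_x + u_y*v_y = 5*6 + 1*(-4)
= 30 + (-4) = 26

26


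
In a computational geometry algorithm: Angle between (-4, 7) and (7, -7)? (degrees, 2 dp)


u.v = -77, |u| = sqrt(65) = 8.0623, |v| = sqrt(98) = 9.8995
cos(theta) = u.v/(|u||v|) = -77/sqrt(6370) = -0.964764
theta = acos(-0.964764) = 164.74 degrees

164.74 degrees


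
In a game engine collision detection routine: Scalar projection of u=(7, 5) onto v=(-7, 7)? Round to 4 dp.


u.v = -14, |v| = sqrt(98) = 9.8995
Scalar projection = u.v / |v| = -14 / sqrt(98) = -1.4142

-1.4142


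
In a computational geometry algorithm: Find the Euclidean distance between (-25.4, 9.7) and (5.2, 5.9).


dx=30.6, dy=-3.8
d^2 = 30.6^2 + (-3.8)^2 = 950.8
d = sqrt(950.8) = 30.835

30.835


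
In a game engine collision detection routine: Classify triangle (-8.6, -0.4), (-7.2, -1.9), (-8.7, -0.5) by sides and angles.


Side lengths squared: AB^2=4.21, BC^2=4.21, CA^2=0.02
Sorted: [0.02, 4.21, 4.21]
By sides: Isosceles, By angles: Acute

Isosceles, Acute


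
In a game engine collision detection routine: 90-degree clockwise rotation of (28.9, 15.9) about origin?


90° CW: (x,y) -> (y, -x)
(28.9,15.9) -> (15.9, -28.9)

(15.9, -28.9)


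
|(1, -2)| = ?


|u| = sqrt(1^2 + (-2)^2) = sqrt(5) = 2.2361

2.2361


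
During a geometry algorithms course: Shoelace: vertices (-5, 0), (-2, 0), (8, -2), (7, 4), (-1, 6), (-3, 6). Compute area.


Shoelace sum: ((-5)*0 - (-2)*0) + ((-2)*(-2) - 8*0) + (8*4 - 7*(-2)) + (7*6 - (-1)*4) + ((-1)*6 - (-3)*6) + ((-3)*0 - (-5)*6)
= 138
Area = |138|/2 = 69

69


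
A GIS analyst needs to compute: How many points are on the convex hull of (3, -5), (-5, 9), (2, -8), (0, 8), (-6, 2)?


Convex hull vertices (CCW): (-6, 2), (2, -8), (3, -5), (0, 8), (-5, 9)
Count = 5

5


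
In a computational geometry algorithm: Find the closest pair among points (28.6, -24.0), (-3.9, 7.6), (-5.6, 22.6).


d(P0,P1) = 45.33, d(P0,P2) = 57.8031, d(P1,P2) = 15.096
Closest: P1 and P2

Closest pair: (-3.9, 7.6) and (-5.6, 22.6), distance = 15.096


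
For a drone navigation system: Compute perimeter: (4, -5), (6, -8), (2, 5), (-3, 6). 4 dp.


Sides: (4, -5)->(6, -8): sqrt(13) = 3.605551, (6, -8)->(2, 5): sqrt(185) = 13.601471, (2, 5)->(-3, 6): sqrt(26) = 5.09902, (-3, 6)->(4, -5): sqrt(170) = 13.038405
Sum = 35.344447
Perimeter = 35.3444

35.3444


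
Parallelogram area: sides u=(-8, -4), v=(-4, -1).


|u x v| = |(-8)*(-1) - (-4)*(-4)|
= |8 - 16| = 8

8


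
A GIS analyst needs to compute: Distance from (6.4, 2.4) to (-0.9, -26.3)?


dx=-7.3, dy=-28.7
d^2 = (-7.3)^2 + (-28.7)^2 = 876.98
d = sqrt(876.98) = 29.6138

29.6138


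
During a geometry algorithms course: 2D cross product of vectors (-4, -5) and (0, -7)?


u x v = u_x*v_y - u_y*v_x = (-4)*(-7) - (-5)*0
= 28 - 0 = 28

28


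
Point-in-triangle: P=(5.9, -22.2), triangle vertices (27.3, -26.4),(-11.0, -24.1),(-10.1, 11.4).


Cross products: AB x AP = -111.64, BC x BP = -598.24, CA x CP = -651.84
All same sign? yes

Yes, inside


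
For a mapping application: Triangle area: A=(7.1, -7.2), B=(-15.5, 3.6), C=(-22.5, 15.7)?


Area = |x_A(y_B-y_C) + x_B(y_C-y_A) + x_C(y_A-y_B)|/2
= |(-85.91) + (-354.95) + 243|/2
= 197.86/2 = 98.93

98.93


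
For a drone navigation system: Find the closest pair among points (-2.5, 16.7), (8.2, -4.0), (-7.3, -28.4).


d(P0,P1) = 23.3019, d(P0,P2) = 45.3547, d(P1,P2) = 28.9069
Closest: P0 and P1

Closest pair: (-2.5, 16.7) and (8.2, -4.0), distance = 23.3019


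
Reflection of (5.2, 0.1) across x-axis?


Reflection over x-axis: (x,y) -> (x,-y)
(5.2, 0.1) -> (5.2, -0.1)

(5.2, -0.1)


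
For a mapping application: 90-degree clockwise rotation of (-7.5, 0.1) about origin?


90° CW: (x,y) -> (y, -x)
(-7.5,0.1) -> (0.1, 7.5)

(0.1, 7.5)


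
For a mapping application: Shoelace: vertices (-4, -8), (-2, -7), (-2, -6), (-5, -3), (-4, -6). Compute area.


Shoelace sum: ((-4)*(-7) - (-2)*(-8)) + ((-2)*(-6) - (-2)*(-7)) + ((-2)*(-3) - (-5)*(-6)) + ((-5)*(-6) - (-4)*(-3)) + ((-4)*(-8) - (-4)*(-6))
= 12
Area = |12|/2 = 6

6


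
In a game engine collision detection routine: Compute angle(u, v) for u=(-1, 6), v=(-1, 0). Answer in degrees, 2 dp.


u.v = 1, |u| = sqrt(37) = 6.0828, |v| = sqrt(1) = 1
cos(theta) = u.v/(|u||v|) = 1/sqrt(37) = 0.164399
theta = acos(0.164399) = 80.54 degrees

80.54 degrees


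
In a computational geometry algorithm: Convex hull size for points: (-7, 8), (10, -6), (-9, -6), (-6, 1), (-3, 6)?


Convex hull vertices (CCW): (-9, -6), (10, -6), (-3, 6), (-7, 8)
Count = 4

4


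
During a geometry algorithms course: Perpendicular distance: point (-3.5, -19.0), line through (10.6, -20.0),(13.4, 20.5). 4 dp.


|cross product| = 573.85
|line direction| = sqrt(1648.09) = 40.5967
Distance = 573.85/sqrt(1648.09) = 14.1354

14.1354


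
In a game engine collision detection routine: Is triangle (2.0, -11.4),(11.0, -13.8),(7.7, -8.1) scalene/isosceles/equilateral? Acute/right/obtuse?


Side lengths squared: AB^2=86.76, BC^2=43.38, CA^2=43.38
Sorted: [43.38, 43.38, 86.76]
By sides: Isosceles, By angles: Right

Isosceles, Right


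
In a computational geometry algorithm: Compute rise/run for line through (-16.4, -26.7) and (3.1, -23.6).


slope = (y2-y1)/(x2-x1) = ((-23.6)-(-26.7))/(3.1-(-16.4)) = 3.1/19.5 = 0.159

0.159


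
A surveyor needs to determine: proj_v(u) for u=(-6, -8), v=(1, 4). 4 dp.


u.v = -38, |v| = sqrt(17) = 4.1231
Scalar projection = u.v / |v| = -38 / sqrt(17) = -9.2164

-9.2164


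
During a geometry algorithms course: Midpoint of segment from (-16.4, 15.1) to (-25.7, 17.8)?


M = (((-16.4)+(-25.7))/2, (15.1+17.8)/2)
= (-21.05, 16.45)

(-21.05, 16.45)


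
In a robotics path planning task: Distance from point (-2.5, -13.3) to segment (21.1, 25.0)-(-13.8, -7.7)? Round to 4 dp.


Project P onto AB: t = 0.9076 (clamped to [0,1])
Closest point on segment: (-10.5767, -4.6799)
Distance: 11.8127

11.8127


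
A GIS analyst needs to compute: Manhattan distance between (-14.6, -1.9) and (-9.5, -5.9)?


|(-14.6)-(-9.5)| + |(-1.9)-(-5.9)| = 5.1 + 4 = 9.1

9.1


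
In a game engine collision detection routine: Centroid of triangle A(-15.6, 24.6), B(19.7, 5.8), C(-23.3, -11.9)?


Centroid = ((x_A+x_B+x_C)/3, (y_A+y_B+y_C)/3)
= (((-15.6)+19.7+(-23.3))/3, (24.6+5.8+(-11.9))/3)
= (-6.4, 6.1667)

(-6.4, 6.1667)


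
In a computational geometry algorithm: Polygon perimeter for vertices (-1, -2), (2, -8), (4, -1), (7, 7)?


Sides: (-1, -2)->(2, -8): sqrt(45) = 6.708204, (2, -8)->(4, -1): sqrt(53) = 7.28011, (4, -1)->(7, 7): sqrt(73) = 8.544004, (7, 7)->(-1, -2): sqrt(145) = 12.041595
Sum = 34.573913
Perimeter = 34.5739

34.5739


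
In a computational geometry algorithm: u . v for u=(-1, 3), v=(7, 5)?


u . v = u_x*v_x + u_y*v_y = (-1)*7 + 3*5
= (-7) + 15 = 8

8


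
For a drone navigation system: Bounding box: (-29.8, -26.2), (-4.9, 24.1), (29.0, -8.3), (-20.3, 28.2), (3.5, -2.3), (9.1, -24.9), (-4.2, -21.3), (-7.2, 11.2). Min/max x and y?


x range: [-29.8, 29]
y range: [-26.2, 28.2]
Bounding box: (-29.8,-26.2) to (29,28.2)

(-29.8,-26.2) to (29,28.2)


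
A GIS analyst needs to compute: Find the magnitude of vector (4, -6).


|u| = sqrt(4^2 + (-6)^2) = sqrt(52) = 7.2111

7.2111


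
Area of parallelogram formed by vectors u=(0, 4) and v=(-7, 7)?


|u x v| = |0*7 - 4*(-7)|
= |0 - (-28)| = 28

28


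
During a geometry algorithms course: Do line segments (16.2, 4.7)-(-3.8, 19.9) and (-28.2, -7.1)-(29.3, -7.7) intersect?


Cross products: d1=705.14, d2=1567.14, d3=910.88, d4=48.88
d1*d2 < 0 and d3*d4 < 0? no

No, they don't intersect


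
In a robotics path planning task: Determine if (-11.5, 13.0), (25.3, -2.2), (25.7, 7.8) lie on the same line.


Cross product: (25.3-(-11.5))*(7.8-13) - ((-2.2)-13)*(25.7-(-11.5))
= 374.08

No, not collinear


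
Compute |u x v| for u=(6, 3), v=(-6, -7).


|u x v| = |6*(-7) - 3*(-6)|
= |(-42) - (-18)| = 24

24


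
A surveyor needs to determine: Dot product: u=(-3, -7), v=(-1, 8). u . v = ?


u . v = u_x*v_x + u_y*v_y = (-3)*(-1) + (-7)*8
= 3 + (-56) = -53

-53


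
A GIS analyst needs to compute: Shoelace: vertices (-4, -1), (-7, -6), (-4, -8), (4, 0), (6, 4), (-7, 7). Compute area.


Shoelace sum: ((-4)*(-6) - (-7)*(-1)) + ((-7)*(-8) - (-4)*(-6)) + ((-4)*0 - 4*(-8)) + (4*4 - 6*0) + (6*7 - (-7)*4) + ((-7)*(-1) - (-4)*7)
= 202
Area = |202|/2 = 101

101


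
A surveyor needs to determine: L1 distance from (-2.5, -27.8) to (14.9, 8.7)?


|(-2.5)-14.9| + |(-27.8)-8.7| = 17.4 + 36.5 = 53.9

53.9


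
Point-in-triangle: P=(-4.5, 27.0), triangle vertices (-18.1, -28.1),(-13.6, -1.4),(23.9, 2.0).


Cross products: AB x AP = -115.17, BC x BP = 1034.06, CA x CP = -1904.84
All same sign? no

No, outside


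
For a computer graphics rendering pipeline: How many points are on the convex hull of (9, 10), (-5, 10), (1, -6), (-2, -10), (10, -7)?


Convex hull vertices (CCW): (-5, 10), (-2, -10), (10, -7), (9, 10)
Count = 4

4


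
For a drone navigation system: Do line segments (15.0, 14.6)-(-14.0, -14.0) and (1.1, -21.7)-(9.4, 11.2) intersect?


Cross products: d1=-156.02, d2=560.7, d3=655.16, d4=-61.56
d1*d2 < 0 and d3*d4 < 0? yes

Yes, they intersect


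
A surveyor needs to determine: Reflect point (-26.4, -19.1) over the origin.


Reflection over origin: (x,y) -> (-x,-y)
(-26.4, -19.1) -> (26.4, 19.1)

(26.4, 19.1)


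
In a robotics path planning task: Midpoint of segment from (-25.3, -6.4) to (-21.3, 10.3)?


M = (((-25.3)+(-21.3))/2, ((-6.4)+10.3)/2)
= (-23.3, 1.95)

(-23.3, 1.95)


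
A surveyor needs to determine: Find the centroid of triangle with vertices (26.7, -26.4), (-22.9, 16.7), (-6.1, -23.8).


Centroid = ((x_A+x_B+x_C)/3, (y_A+y_B+y_C)/3)
= ((26.7+(-22.9)+(-6.1))/3, ((-26.4)+16.7+(-23.8))/3)
= (-0.7667, -11.1667)

(-0.7667, -11.1667)


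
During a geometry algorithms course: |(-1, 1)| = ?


|u| = sqrt((-1)^2 + 1^2) = sqrt(2) = 1.4142

1.4142


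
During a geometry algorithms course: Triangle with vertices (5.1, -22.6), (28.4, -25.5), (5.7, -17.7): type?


Side lengths squared: AB^2=551.3, BC^2=576.13, CA^2=24.37
Sorted: [24.37, 551.3, 576.13]
By sides: Scalene, By angles: Obtuse

Scalene, Obtuse


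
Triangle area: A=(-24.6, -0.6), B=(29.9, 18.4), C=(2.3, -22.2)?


Area = |x_A(y_B-y_C) + x_B(y_C-y_A) + x_C(y_A-y_B)|/2
= |(-998.76) + (-645.84) + (-43.7)|/2
= 1688.3/2 = 844.15

844.15


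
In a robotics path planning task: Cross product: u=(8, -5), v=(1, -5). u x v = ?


u x v = u_x*v_y - u_y*v_x = 8*(-5) - (-5)*1
= (-40) - (-5) = -35

-35


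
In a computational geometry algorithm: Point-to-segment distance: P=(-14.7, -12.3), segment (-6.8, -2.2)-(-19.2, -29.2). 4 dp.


Project P onto AB: t = 0.4199 (clamped to [0,1])
Closest point on segment: (-12.0066, -13.537)
Distance: 2.9639

2.9639


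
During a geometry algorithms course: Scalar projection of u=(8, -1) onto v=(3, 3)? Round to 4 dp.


u.v = 21, |v| = sqrt(18) = 4.2426
Scalar projection = u.v / |v| = 21 / sqrt(18) = 4.9497

4.9497


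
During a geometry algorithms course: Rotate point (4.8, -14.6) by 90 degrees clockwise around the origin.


90° CW: (x,y) -> (y, -x)
(4.8,-14.6) -> (-14.6, -4.8)

(-14.6, -4.8)


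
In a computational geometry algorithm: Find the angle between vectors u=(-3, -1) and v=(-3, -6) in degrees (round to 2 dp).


u.v = 15, |u| = sqrt(10) = 3.1623, |v| = sqrt(45) = 6.7082
cos(theta) = u.v/(|u||v|) = 15/sqrt(450) = 0.707107
theta = acos(0.707107) = 45 degrees

45 degrees


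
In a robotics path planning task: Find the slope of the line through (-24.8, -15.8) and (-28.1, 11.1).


slope = (y2-y1)/(x2-x1) = (11.1-(-15.8))/((-28.1)-(-24.8)) = 26.9/(-3.3) = -8.1515

-8.1515


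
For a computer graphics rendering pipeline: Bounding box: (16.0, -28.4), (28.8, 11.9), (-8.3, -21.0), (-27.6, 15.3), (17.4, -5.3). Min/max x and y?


x range: [-27.6, 28.8]
y range: [-28.4, 15.3]
Bounding box: (-27.6,-28.4) to (28.8,15.3)

(-27.6,-28.4) to (28.8,15.3)


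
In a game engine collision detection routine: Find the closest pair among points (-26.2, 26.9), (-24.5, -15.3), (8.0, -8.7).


d(P0,P1) = 42.2342, d(P0,P2) = 49.366, d(P1,P2) = 33.1634
Closest: P1 and P2

Closest pair: (-24.5, -15.3) and (8.0, -8.7), distance = 33.1634


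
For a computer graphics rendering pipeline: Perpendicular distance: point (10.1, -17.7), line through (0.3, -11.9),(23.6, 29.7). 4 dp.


|cross product| = 542.82
|line direction| = sqrt(2273.45) = 47.6807
Distance = 542.82/sqrt(2273.45) = 11.3845

11.3845


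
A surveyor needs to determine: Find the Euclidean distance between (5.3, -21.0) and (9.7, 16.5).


dx=4.4, dy=37.5
d^2 = 4.4^2 + 37.5^2 = 1425.61
d = sqrt(1425.61) = 37.7573

37.7573


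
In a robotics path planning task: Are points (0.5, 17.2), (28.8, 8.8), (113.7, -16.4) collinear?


Cross product: (28.8-0.5)*((-16.4)-17.2) - (8.8-17.2)*(113.7-0.5)
= 0

Yes, collinear


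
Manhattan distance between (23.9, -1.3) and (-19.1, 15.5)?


|23.9-(-19.1)| + |(-1.3)-15.5| = 43 + 16.8 = 59.8

59.8


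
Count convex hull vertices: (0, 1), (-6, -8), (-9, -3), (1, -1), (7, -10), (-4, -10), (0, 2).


Convex hull vertices (CCW): (-9, -3), (-6, -8), (-4, -10), (7, -10), (0, 2)
Count = 5

5


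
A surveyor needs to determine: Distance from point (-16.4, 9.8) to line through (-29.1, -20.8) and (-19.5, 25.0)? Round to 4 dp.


|cross product| = 287.9
|line direction| = sqrt(2189.8) = 46.7953
Distance = 287.9/sqrt(2189.8) = 6.1523

6.1523


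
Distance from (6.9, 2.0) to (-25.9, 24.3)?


dx=-32.8, dy=22.3
d^2 = (-32.8)^2 + 22.3^2 = 1573.13
d = sqrt(1573.13) = 39.6627

39.6627


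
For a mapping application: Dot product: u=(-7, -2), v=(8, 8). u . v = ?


u . v = u_x*v_x + u_y*v_y = (-7)*8 + (-2)*8
= (-56) + (-16) = -72

-72


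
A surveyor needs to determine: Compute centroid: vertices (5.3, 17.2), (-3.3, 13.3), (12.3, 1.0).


Centroid = ((x_A+x_B+x_C)/3, (y_A+y_B+y_C)/3)
= ((5.3+(-3.3)+12.3)/3, (17.2+13.3+1)/3)
= (4.7667, 10.5)

(4.7667, 10.5)


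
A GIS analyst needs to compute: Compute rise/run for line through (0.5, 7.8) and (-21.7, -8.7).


slope = (y2-y1)/(x2-x1) = ((-8.7)-7.8)/((-21.7)-0.5) = (-16.5)/(-22.2) = 0.7432

0.7432


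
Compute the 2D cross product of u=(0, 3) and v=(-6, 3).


u x v = u_x*v_y - u_y*v_x = 0*3 - 3*(-6)
= 0 - (-18) = 18

18


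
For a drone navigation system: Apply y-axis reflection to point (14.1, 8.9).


Reflection over y-axis: (x,y) -> (-x,y)
(14.1, 8.9) -> (-14.1, 8.9)

(-14.1, 8.9)


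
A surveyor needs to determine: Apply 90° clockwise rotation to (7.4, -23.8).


90° CW: (x,y) -> (y, -x)
(7.4,-23.8) -> (-23.8, -7.4)

(-23.8, -7.4)


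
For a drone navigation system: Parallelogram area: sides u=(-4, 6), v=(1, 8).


|u x v| = |(-4)*8 - 6*1|
= |(-32) - 6| = 38

38


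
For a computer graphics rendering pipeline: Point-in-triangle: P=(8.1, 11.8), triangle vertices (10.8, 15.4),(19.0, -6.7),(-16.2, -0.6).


Cross products: AB x AP = -89.19, BC x BP = -584.71, CA x CP = -54
All same sign? yes

Yes, inside


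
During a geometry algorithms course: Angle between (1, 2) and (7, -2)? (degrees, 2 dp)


u.v = 3, |u| = sqrt(5) = 2.2361, |v| = sqrt(53) = 7.2801
cos(theta) = u.v/(|u||v|) = 3/sqrt(265) = 0.184289
theta = acos(0.184289) = 79.38 degrees

79.38 degrees


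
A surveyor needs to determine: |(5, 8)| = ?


|u| = sqrt(5^2 + 8^2) = sqrt(89) = 9.434

9.434


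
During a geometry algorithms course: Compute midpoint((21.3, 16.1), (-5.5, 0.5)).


M = ((21.3+(-5.5))/2, (16.1+0.5)/2)
= (7.9, 8.3)

(7.9, 8.3)


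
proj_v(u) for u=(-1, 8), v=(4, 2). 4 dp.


u.v = 12, |v| = sqrt(20) = 4.4721
Scalar projection = u.v / |v| = 12 / sqrt(20) = 2.6833

2.6833


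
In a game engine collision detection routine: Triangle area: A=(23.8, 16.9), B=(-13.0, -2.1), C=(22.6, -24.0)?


Area = |x_A(y_B-y_C) + x_B(y_C-y_A) + x_C(y_A-y_B)|/2
= |521.22 + 531.7 + 429.4|/2
= 1482.32/2 = 741.16

741.16


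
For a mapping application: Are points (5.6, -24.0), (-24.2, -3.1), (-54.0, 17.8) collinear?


Cross product: ((-24.2)-5.6)*(17.8-(-24)) - ((-3.1)-(-24))*((-54)-5.6)
= 0

Yes, collinear


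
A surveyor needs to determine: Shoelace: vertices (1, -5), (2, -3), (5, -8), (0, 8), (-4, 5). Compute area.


Shoelace sum: (1*(-3) - 2*(-5)) + (2*(-8) - 5*(-3)) + (5*8 - 0*(-8)) + (0*5 - (-4)*8) + ((-4)*(-5) - 1*5)
= 93
Area = |93|/2 = 46.5

46.5


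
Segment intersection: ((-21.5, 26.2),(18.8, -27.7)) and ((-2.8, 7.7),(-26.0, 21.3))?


Cross products: d1=-174.88, d2=527.52, d3=262.38, d4=-440.02
d1*d2 < 0 and d3*d4 < 0? yes

Yes, they intersect


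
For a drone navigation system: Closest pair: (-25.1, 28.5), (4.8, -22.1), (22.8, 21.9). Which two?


d(P0,P1) = 58.7739, d(P0,P2) = 48.3526, d(P1,P2) = 47.5395
Closest: P1 and P2

Closest pair: (4.8, -22.1) and (22.8, 21.9), distance = 47.5395


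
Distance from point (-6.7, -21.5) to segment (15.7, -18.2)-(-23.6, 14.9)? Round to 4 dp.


Project P onto AB: t = 0.2921 (clamped to [0,1])
Closest point on segment: (4.2217, -8.5325)
Distance: 16.954

16.954


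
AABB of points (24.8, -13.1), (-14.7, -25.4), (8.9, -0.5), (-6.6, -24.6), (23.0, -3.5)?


x range: [-14.7, 24.8]
y range: [-25.4, -0.5]
Bounding box: (-14.7,-25.4) to (24.8,-0.5)

(-14.7,-25.4) to (24.8,-0.5)


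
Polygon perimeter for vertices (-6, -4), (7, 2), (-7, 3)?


Sides: (-6, -4)->(7, 2): sqrt(205) = 14.317821, (7, 2)->(-7, 3): sqrt(197) = 14.035669, (-7, 3)->(-6, -4): sqrt(50) = 7.071068
Sum = 35.424558
Perimeter = 35.4246

35.4246


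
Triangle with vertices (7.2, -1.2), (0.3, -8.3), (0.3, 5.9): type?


Side lengths squared: AB^2=98.02, BC^2=201.64, CA^2=98.02
Sorted: [98.02, 98.02, 201.64]
By sides: Isosceles, By angles: Obtuse

Isosceles, Obtuse


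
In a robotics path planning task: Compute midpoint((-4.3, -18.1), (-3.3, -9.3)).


M = (((-4.3)+(-3.3))/2, ((-18.1)+(-9.3))/2)
= (-3.8, -13.7)

(-3.8, -13.7)


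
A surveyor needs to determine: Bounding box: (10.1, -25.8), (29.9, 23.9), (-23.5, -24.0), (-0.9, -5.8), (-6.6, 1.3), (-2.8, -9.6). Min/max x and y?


x range: [-23.5, 29.9]
y range: [-25.8, 23.9]
Bounding box: (-23.5,-25.8) to (29.9,23.9)

(-23.5,-25.8) to (29.9,23.9)


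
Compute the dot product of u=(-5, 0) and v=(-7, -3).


u . v = u_x*v_x + u_y*v_y = (-5)*(-7) + 0*(-3)
= 35 + 0 = 35

35


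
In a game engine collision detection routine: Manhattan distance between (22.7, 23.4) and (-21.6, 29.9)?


|22.7-(-21.6)| + |23.4-29.9| = 44.3 + 6.5 = 50.8

50.8


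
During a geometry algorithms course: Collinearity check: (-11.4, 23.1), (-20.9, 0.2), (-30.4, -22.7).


Cross product: ((-20.9)-(-11.4))*((-22.7)-23.1) - (0.2-23.1)*((-30.4)-(-11.4))
= 0

Yes, collinear


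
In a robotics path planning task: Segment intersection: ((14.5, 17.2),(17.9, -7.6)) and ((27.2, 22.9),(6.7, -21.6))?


Cross products: d1=-448.3, d2=211.4, d3=334.34, d4=-325.36
d1*d2 < 0 and d3*d4 < 0? yes

Yes, they intersect


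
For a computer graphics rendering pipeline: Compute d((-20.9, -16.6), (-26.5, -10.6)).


dx=-5.6, dy=6
d^2 = (-5.6)^2 + 6^2 = 67.36
d = sqrt(67.36) = 8.2073

8.2073


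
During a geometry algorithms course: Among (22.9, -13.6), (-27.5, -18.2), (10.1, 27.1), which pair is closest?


d(P0,P1) = 50.6095, d(P0,P2) = 42.6653, d(P1,P2) = 58.8715
Closest: P0 and P2

Closest pair: (22.9, -13.6) and (10.1, 27.1), distance = 42.6653


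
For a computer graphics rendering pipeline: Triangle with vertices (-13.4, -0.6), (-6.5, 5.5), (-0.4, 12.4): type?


Side lengths squared: AB^2=84.82, BC^2=84.82, CA^2=338
Sorted: [84.82, 84.82, 338]
By sides: Isosceles, By angles: Obtuse

Isosceles, Obtuse


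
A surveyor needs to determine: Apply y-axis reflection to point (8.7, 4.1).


Reflection over y-axis: (x,y) -> (-x,y)
(8.7, 4.1) -> (-8.7, 4.1)

(-8.7, 4.1)


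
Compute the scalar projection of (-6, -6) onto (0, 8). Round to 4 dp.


u.v = -48, |v| = sqrt(64) = 8
Scalar projection = u.v / |v| = -48 / sqrt(64) = -6

-6


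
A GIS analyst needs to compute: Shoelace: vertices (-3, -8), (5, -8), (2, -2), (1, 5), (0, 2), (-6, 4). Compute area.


Shoelace sum: ((-3)*(-8) - 5*(-8)) + (5*(-2) - 2*(-8)) + (2*5 - 1*(-2)) + (1*2 - 0*5) + (0*4 - (-6)*2) + ((-6)*(-8) - (-3)*4)
= 156
Area = |156|/2 = 78

78


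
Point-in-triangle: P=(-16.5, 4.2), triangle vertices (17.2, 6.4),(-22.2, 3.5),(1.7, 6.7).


Cross products: AB x AP = -11.05, BC x BP = -1.51, CA x CP = -44.21
All same sign? yes

Yes, inside


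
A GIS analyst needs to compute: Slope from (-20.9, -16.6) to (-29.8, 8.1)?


slope = (y2-y1)/(x2-x1) = (8.1-(-16.6))/((-29.8)-(-20.9)) = 24.7/(-8.9) = -2.7753

-2.7753


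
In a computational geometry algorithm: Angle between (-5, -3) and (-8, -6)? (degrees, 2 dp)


u.v = 58, |u| = sqrt(34) = 5.831, |v| = sqrt(100) = 10
cos(theta) = u.v/(|u||v|) = 58/sqrt(3400) = 0.994692
theta = acos(0.994692) = 5.91 degrees

5.91 degrees


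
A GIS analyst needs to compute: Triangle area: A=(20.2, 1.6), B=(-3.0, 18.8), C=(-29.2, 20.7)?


Area = |x_A(y_B-y_C) + x_B(y_C-y_A) + x_C(y_A-y_B)|/2
= |(-38.38) + (-57.3) + 502.24|/2
= 406.56/2 = 203.28

203.28


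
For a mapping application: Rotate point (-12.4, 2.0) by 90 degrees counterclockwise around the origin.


90° CCW: (x,y) -> (-y, x)
(-12.4,2) -> (-2, -12.4)

(-2, -12.4)


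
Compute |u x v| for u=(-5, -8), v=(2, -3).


|u x v| = |(-5)*(-3) - (-8)*2|
= |15 - (-16)| = 31

31


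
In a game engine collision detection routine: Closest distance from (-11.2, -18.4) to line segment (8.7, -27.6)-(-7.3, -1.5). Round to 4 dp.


Project P onto AB: t = 0.5959 (clamped to [0,1])
Closest point on segment: (-0.835, -12.046)
Distance: 12.1576

12.1576


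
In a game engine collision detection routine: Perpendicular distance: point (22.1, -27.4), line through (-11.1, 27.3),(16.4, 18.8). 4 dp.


|cross product| = 1222.05
|line direction| = sqrt(828.5) = 28.7837
Distance = 1222.05/sqrt(828.5) = 42.4564

42.4564


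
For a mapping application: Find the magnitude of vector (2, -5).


|u| = sqrt(2^2 + (-5)^2) = sqrt(29) = 5.3852

5.3852


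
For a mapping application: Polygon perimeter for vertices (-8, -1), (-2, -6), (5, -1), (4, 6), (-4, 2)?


Sides: (-8, -1)->(-2, -6): sqrt(61) = 7.81025, (-2, -6)->(5, -1): sqrt(74) = 8.602325, (5, -1)->(4, 6): sqrt(50) = 7.071068, (4, 6)->(-4, 2): sqrt(80) = 8.944272, (-4, 2)->(-8, -1): sqrt(25) = 5
Sum = 37.427915
Perimeter = 37.4279

37.4279


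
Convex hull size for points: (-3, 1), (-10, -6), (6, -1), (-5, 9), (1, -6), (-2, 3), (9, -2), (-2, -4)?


Convex hull vertices (CCW): (-10, -6), (1, -6), (9, -2), (-5, 9)
Count = 4

4


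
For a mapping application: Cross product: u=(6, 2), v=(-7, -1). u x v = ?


u x v = u_x*v_y - u_y*v_x = 6*(-1) - 2*(-7)
= (-6) - (-14) = 8

8


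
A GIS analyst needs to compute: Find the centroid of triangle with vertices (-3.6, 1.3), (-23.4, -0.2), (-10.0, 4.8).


Centroid = ((x_A+x_B+x_C)/3, (y_A+y_B+y_C)/3)
= (((-3.6)+(-23.4)+(-10))/3, (1.3+(-0.2)+4.8)/3)
= (-12.3333, 1.9667)

(-12.3333, 1.9667)


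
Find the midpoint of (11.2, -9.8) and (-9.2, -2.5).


M = ((11.2+(-9.2))/2, ((-9.8)+(-2.5))/2)
= (1, -6.15)

(1, -6.15)


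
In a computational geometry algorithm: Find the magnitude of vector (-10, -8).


|u| = sqrt((-10)^2 + (-8)^2) = sqrt(164) = 12.8062

12.8062


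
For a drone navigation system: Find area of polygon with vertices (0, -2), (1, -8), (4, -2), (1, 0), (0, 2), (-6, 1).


Shoelace sum: (0*(-8) - 1*(-2)) + (1*(-2) - 4*(-8)) + (4*0 - 1*(-2)) + (1*2 - 0*0) + (0*1 - (-6)*2) + ((-6)*(-2) - 0*1)
= 60
Area = |60|/2 = 30

30


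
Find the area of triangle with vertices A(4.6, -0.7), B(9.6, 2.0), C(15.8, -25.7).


Area = |x_A(y_B-y_C) + x_B(y_C-y_A) + x_C(y_A-y_B)|/2
= |127.42 + (-240) + (-42.66)|/2
= 155.24/2 = 77.62

77.62


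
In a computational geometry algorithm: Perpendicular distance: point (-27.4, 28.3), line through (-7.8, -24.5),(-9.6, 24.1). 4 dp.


|cross product| = 857.52
|line direction| = sqrt(2365.2) = 48.6333
Distance = 857.52/sqrt(2365.2) = 17.6324

17.6324


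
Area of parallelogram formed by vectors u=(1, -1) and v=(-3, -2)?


|u x v| = |1*(-2) - (-1)*(-3)|
= |(-2) - 3| = 5

5


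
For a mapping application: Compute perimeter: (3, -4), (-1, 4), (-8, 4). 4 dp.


Sides: (3, -4)->(-1, 4): sqrt(80) = 8.944272, (-1, 4)->(-8, 4): sqrt(49) = 7, (-8, 4)->(3, -4): sqrt(185) = 13.601471
Sum = 29.545743
Perimeter = 29.5457

29.5457


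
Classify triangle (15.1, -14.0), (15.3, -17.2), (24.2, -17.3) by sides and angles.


Side lengths squared: AB^2=10.28, BC^2=79.22, CA^2=93.7
Sorted: [10.28, 79.22, 93.7]
By sides: Scalene, By angles: Obtuse

Scalene, Obtuse


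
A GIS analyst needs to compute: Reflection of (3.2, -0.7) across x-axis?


Reflection over x-axis: (x,y) -> (x,-y)
(3.2, -0.7) -> (3.2, 0.7)

(3.2, 0.7)


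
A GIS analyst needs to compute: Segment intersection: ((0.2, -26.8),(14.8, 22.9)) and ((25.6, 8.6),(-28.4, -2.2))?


Cross products: d1=1637.28, d2=-888.84, d3=-745.54, d4=1780.58
d1*d2 < 0 and d3*d4 < 0? yes

Yes, they intersect


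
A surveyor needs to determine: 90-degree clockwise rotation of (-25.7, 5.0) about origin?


90° CW: (x,y) -> (y, -x)
(-25.7,5) -> (5, 25.7)

(5, 25.7)


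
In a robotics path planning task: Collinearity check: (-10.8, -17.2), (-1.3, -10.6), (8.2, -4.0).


Cross product: ((-1.3)-(-10.8))*((-4)-(-17.2)) - ((-10.6)-(-17.2))*(8.2-(-10.8))
= 0

Yes, collinear


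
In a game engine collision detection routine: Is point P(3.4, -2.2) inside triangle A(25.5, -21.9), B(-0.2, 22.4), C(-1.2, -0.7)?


Cross products: AB x AP = 472.74, BC x BP = 107.76, CA x CP = 57.47
All same sign? yes

Yes, inside


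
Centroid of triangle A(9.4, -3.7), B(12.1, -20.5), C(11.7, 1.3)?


Centroid = ((x_A+x_B+x_C)/3, (y_A+y_B+y_C)/3)
= ((9.4+12.1+11.7)/3, ((-3.7)+(-20.5)+1.3)/3)
= (11.0667, -7.6333)

(11.0667, -7.6333)


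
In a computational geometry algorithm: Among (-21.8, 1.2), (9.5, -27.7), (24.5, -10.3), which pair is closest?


d(P0,P1) = 42.6016, d(P0,P2) = 47.7068, d(P1,P2) = 22.973
Closest: P1 and P2

Closest pair: (9.5, -27.7) and (24.5, -10.3), distance = 22.973


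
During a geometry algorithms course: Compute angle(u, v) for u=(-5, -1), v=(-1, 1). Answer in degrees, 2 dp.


u.v = 4, |u| = sqrt(26) = 5.099, |v| = sqrt(2) = 1.4142
cos(theta) = u.v/(|u||v|) = 4/sqrt(52) = 0.5547
theta = acos(0.5547) = 56.31 degrees

56.31 degrees


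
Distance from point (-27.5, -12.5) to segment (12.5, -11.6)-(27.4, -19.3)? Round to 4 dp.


Project P onto AB: t = 0 (clamped to [0,1])
Closest point on segment: (12.5, -11.6)
Distance: 40.0101

40.0101


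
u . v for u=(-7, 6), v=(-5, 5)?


u . v = u_x*v_x + u_y*v_y = (-7)*(-5) + 6*5
= 35 + 30 = 65

65


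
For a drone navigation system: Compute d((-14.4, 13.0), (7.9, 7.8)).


dx=22.3, dy=-5.2
d^2 = 22.3^2 + (-5.2)^2 = 524.33
d = sqrt(524.33) = 22.8983

22.8983


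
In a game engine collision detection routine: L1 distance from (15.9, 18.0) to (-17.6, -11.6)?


|15.9-(-17.6)| + |18-(-11.6)| = 33.5 + 29.6 = 63.1

63.1


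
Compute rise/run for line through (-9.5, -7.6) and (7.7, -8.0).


slope = (y2-y1)/(x2-x1) = ((-8)-(-7.6))/(7.7-(-9.5)) = (-0.4)/17.2 = -0.0233

-0.0233


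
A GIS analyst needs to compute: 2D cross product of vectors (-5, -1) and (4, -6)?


u x v = u_x*v_y - u_y*v_x = (-5)*(-6) - (-1)*4
= 30 - (-4) = 34

34


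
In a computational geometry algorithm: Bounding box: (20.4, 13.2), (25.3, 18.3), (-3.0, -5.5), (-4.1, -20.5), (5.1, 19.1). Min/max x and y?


x range: [-4.1, 25.3]
y range: [-20.5, 19.1]
Bounding box: (-4.1,-20.5) to (25.3,19.1)

(-4.1,-20.5) to (25.3,19.1)


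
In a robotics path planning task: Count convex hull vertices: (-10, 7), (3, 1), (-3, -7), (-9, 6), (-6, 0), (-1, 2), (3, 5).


Convex hull vertices (CCW): (-10, 7), (-3, -7), (3, 1), (3, 5)
Count = 4

4


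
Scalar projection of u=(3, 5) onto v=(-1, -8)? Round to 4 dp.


u.v = -43, |v| = sqrt(65) = 8.0623
Scalar projection = u.v / |v| = -43 / sqrt(65) = -5.3335

-5.3335


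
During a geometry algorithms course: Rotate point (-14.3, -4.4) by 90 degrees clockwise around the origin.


90° CW: (x,y) -> (y, -x)
(-14.3,-4.4) -> (-4.4, 14.3)

(-4.4, 14.3)


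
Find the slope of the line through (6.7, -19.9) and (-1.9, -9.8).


slope = (y2-y1)/(x2-x1) = ((-9.8)-(-19.9))/((-1.9)-6.7) = 10.1/(-8.6) = -1.1744

-1.1744


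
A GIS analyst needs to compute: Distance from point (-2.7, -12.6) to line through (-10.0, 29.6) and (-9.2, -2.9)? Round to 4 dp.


|cross product| = 203.49
|line direction| = sqrt(1056.89) = 32.5098
Distance = 203.49/sqrt(1056.89) = 6.2593

6.2593


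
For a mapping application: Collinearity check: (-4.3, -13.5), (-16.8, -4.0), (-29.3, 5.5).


Cross product: ((-16.8)-(-4.3))*(5.5-(-13.5)) - ((-4)-(-13.5))*((-29.3)-(-4.3))
= 0

Yes, collinear


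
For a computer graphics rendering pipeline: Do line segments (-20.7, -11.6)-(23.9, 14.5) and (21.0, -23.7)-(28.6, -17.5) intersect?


Cross products: d1=350.5, d2=272.34, d3=-1628.03, d4=-1549.87
d1*d2 < 0 and d3*d4 < 0? no

No, they don't intersect


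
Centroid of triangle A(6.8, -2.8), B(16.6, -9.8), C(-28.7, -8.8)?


Centroid = ((x_A+x_B+x_C)/3, (y_A+y_B+y_C)/3)
= ((6.8+16.6+(-28.7))/3, ((-2.8)+(-9.8)+(-8.8))/3)
= (-1.7667, -7.1333)

(-1.7667, -7.1333)


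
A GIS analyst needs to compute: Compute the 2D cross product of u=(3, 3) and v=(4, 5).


u x v = u_x*v_y - u_y*v_x = 3*5 - 3*4
= 15 - 12 = 3

3


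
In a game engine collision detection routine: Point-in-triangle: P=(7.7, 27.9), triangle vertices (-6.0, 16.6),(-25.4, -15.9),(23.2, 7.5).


Cross products: AB x AP = 226.03, BC x BP = 1354.14, CA x CP = -454.63
All same sign? no

No, outside


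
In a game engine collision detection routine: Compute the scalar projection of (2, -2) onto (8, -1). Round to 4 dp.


u.v = 18, |v| = sqrt(65) = 8.0623
Scalar projection = u.v / |v| = 18 / sqrt(65) = 2.2326

2.2326


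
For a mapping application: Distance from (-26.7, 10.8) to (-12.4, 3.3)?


dx=14.3, dy=-7.5
d^2 = 14.3^2 + (-7.5)^2 = 260.74
d = sqrt(260.74) = 16.1474

16.1474


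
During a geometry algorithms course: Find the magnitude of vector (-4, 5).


|u| = sqrt((-4)^2 + 5^2) = sqrt(41) = 6.4031

6.4031


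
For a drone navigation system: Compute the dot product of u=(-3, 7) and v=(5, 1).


u . v = u_x*v_x + u_y*v_y = (-3)*5 + 7*1
= (-15) + 7 = -8

-8


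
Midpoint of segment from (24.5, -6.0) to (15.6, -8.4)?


M = ((24.5+15.6)/2, ((-6)+(-8.4))/2)
= (20.05, -7.2)

(20.05, -7.2)


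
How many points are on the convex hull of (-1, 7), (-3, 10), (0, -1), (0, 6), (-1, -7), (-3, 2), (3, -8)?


Convex hull vertices (CCW): (-3, 2), (-1, -7), (3, -8), (0, 6), (-3, 10)
Count = 5

5


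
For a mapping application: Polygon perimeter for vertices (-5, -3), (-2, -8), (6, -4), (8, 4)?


Sides: (-5, -3)->(-2, -8): sqrt(34) = 5.830952, (-2, -8)->(6, -4): sqrt(80) = 8.944272, (6, -4)->(8, 4): sqrt(68) = 8.246211, (8, 4)->(-5, -3): sqrt(218) = 14.764823
Sum = 37.786258
Perimeter = 37.7863

37.7863


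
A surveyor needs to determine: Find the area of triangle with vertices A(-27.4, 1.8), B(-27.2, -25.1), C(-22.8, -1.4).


Area = |x_A(y_B-y_C) + x_B(y_C-y_A) + x_C(y_A-y_B)|/2
= |649.38 + 87.04 + (-613.32)|/2
= 123.1/2 = 61.55

61.55


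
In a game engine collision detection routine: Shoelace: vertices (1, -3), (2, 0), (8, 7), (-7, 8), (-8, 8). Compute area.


Shoelace sum: (1*0 - 2*(-3)) + (2*7 - 8*0) + (8*8 - (-7)*7) + ((-7)*8 - (-8)*8) + ((-8)*(-3) - 1*8)
= 157
Area = |157|/2 = 78.5

78.5


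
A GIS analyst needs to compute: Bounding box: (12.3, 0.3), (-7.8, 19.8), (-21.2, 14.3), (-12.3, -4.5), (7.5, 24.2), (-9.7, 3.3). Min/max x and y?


x range: [-21.2, 12.3]
y range: [-4.5, 24.2]
Bounding box: (-21.2,-4.5) to (12.3,24.2)

(-21.2,-4.5) to (12.3,24.2)


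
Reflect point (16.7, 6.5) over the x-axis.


Reflection over x-axis: (x,y) -> (x,-y)
(16.7, 6.5) -> (16.7, -6.5)

(16.7, -6.5)


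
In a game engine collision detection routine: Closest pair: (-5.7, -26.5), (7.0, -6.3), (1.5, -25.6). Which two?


d(P0,P1) = 23.8606, d(P0,P2) = 7.256, d(P1,P2) = 20.0684
Closest: P0 and P2

Closest pair: (-5.7, -26.5) and (1.5, -25.6), distance = 7.256


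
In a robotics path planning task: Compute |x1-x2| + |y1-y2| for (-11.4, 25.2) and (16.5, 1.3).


|(-11.4)-16.5| + |25.2-1.3| = 27.9 + 23.9 = 51.8

51.8


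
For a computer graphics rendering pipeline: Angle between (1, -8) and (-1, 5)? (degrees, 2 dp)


u.v = -41, |u| = sqrt(65) = 8.0623, |v| = sqrt(26) = 5.099
cos(theta) = u.v/(|u||v|) = -41/sqrt(1690) = -0.997334
theta = acos(-0.997334) = 175.82 degrees

175.82 degrees


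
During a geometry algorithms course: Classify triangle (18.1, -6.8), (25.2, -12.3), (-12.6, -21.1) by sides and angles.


Side lengths squared: AB^2=80.66, BC^2=1506.28, CA^2=1146.98
Sorted: [80.66, 1146.98, 1506.28]
By sides: Scalene, By angles: Obtuse

Scalene, Obtuse


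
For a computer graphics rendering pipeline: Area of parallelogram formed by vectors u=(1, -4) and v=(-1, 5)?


|u x v| = |1*5 - (-4)*(-1)|
= |5 - 4| = 1

1


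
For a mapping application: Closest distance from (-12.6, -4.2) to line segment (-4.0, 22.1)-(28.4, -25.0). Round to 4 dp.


Project P onto AB: t = 0.2938 (clamped to [0,1])
Closest point on segment: (5.5181, 8.2634)
Distance: 21.991

21.991


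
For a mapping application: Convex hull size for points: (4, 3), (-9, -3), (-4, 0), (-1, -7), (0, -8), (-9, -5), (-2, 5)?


Convex hull vertices (CCW): (-9, -5), (0, -8), (4, 3), (-2, 5), (-9, -3)
Count = 5

5


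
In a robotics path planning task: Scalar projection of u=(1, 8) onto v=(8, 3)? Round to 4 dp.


u.v = 32, |v| = sqrt(73) = 8.544
Scalar projection = u.v / |v| = 32 / sqrt(73) = 3.7453

3.7453


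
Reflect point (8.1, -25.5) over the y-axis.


Reflection over y-axis: (x,y) -> (-x,y)
(8.1, -25.5) -> (-8.1, -25.5)

(-8.1, -25.5)


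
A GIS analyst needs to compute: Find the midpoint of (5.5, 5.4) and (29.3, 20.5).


M = ((5.5+29.3)/2, (5.4+20.5)/2)
= (17.4, 12.95)

(17.4, 12.95)


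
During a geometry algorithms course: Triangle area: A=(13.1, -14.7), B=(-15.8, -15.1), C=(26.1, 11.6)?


Area = |x_A(y_B-y_C) + x_B(y_C-y_A) + x_C(y_A-y_B)|/2
= |(-349.77) + (-415.54) + 10.44|/2
= 754.87/2 = 377.435

377.435


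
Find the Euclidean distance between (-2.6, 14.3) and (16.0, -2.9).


dx=18.6, dy=-17.2
d^2 = 18.6^2 + (-17.2)^2 = 641.8
d = sqrt(641.8) = 25.3338

25.3338


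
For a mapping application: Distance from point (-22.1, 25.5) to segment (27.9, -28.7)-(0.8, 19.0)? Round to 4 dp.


Project P onto AB: t = 1 (clamped to [0,1])
Closest point on segment: (0.8, 19)
Distance: 23.8046

23.8046


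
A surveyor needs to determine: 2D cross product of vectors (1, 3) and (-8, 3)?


u x v = u_x*v_y - u_y*v_x = 1*3 - 3*(-8)
= 3 - (-24) = 27

27


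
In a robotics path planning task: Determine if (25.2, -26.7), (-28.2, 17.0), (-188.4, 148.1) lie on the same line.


Cross product: ((-28.2)-25.2)*(148.1-(-26.7)) - (17-(-26.7))*((-188.4)-25.2)
= 0

Yes, collinear


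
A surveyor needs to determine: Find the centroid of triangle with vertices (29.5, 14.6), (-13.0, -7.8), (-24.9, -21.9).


Centroid = ((x_A+x_B+x_C)/3, (y_A+y_B+y_C)/3)
= ((29.5+(-13)+(-24.9))/3, (14.6+(-7.8)+(-21.9))/3)
= (-2.8, -5.0333)

(-2.8, -5.0333)


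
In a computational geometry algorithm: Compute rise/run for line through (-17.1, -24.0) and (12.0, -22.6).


slope = (y2-y1)/(x2-x1) = ((-22.6)-(-24))/(12-(-17.1)) = 1.4/29.1 = 0.0481

0.0481


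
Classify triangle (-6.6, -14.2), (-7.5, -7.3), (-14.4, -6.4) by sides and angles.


Side lengths squared: AB^2=48.42, BC^2=48.42, CA^2=121.68
Sorted: [48.42, 48.42, 121.68]
By sides: Isosceles, By angles: Obtuse

Isosceles, Obtuse


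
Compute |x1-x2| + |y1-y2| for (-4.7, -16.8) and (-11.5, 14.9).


|(-4.7)-(-11.5)| + |(-16.8)-14.9| = 6.8 + 31.7 = 38.5

38.5


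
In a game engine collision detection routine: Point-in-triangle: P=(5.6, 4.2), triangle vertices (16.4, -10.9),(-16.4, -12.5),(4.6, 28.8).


Cross products: AB x AP = -512.56, BC x BP = -557.9, CA x CP = -250.58
All same sign? yes

Yes, inside


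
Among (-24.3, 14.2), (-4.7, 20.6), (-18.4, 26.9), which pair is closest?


d(P0,P1) = 20.6184, d(P0,P2) = 14.0036, d(P1,P2) = 15.0791
Closest: P0 and P2

Closest pair: (-24.3, 14.2) and (-18.4, 26.9), distance = 14.0036


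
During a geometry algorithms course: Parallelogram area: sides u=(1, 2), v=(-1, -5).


|u x v| = |1*(-5) - 2*(-1)|
= |(-5) - (-2)| = 3

3


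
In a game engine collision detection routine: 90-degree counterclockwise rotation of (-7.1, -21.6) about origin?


90° CCW: (x,y) -> (-y, x)
(-7.1,-21.6) -> (21.6, -7.1)

(21.6, -7.1)


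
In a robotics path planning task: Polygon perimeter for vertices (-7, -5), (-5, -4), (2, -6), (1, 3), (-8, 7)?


Sides: (-7, -5)->(-5, -4): sqrt(5) = 2.236068, (-5, -4)->(2, -6): sqrt(53) = 7.28011, (2, -6)->(1, 3): sqrt(82) = 9.055385, (1, 3)->(-8, 7): sqrt(97) = 9.848858, (-8, 7)->(-7, -5): sqrt(145) = 12.041595
Sum = 40.462016
Perimeter = 40.462

40.462


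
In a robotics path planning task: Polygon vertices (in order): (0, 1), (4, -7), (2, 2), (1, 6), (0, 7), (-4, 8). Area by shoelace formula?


Shoelace sum: (0*(-7) - 4*1) + (4*2 - 2*(-7)) + (2*6 - 1*2) + (1*7 - 0*6) + (0*8 - (-4)*7) + ((-4)*1 - 0*8)
= 59
Area = |59|/2 = 29.5

29.5


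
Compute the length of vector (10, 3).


|u| = sqrt(10^2 + 3^2) = sqrt(109) = 10.4403

10.4403


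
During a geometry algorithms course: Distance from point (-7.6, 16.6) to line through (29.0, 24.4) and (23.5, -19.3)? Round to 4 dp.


|cross product| = 1556.52
|line direction| = sqrt(1939.94) = 44.0447
Distance = 1556.52/sqrt(1939.94) = 35.3395

35.3395


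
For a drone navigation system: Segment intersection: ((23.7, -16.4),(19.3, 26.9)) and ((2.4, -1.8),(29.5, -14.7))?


Cross products: d1=-120.89, d2=995.78, d3=858.05, d4=-258.62
d1*d2 < 0 and d3*d4 < 0? yes

Yes, they intersect


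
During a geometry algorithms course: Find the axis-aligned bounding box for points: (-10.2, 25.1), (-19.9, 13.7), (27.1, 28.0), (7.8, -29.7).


x range: [-19.9, 27.1]
y range: [-29.7, 28]
Bounding box: (-19.9,-29.7) to (27.1,28)

(-19.9,-29.7) to (27.1,28)
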